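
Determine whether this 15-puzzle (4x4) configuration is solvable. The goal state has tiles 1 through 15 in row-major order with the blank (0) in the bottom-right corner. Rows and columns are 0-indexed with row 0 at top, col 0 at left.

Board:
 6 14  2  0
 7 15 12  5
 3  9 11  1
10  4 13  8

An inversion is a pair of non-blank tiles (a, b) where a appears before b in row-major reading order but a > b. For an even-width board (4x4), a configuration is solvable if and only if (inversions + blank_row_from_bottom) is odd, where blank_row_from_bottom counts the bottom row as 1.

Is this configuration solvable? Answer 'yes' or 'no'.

Inversions: 54
Blank is in row 0 (0-indexed from top), which is row 4 counting from the bottom (bottom = 1).
54 + 4 = 58, which is even, so the puzzle is not solvable.

Answer: no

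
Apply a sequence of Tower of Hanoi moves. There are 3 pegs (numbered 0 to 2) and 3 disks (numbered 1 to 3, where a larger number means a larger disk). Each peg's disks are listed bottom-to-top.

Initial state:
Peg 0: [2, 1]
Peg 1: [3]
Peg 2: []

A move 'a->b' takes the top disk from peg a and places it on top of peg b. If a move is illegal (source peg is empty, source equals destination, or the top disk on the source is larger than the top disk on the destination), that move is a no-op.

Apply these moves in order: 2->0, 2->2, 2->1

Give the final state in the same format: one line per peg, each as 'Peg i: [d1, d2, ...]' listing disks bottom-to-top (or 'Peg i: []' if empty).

Answer: Peg 0: [2, 1]
Peg 1: [3]
Peg 2: []

Derivation:
After move 1 (2->0):
Peg 0: [2, 1]
Peg 1: [3]
Peg 2: []

After move 2 (2->2):
Peg 0: [2, 1]
Peg 1: [3]
Peg 2: []

After move 3 (2->1):
Peg 0: [2, 1]
Peg 1: [3]
Peg 2: []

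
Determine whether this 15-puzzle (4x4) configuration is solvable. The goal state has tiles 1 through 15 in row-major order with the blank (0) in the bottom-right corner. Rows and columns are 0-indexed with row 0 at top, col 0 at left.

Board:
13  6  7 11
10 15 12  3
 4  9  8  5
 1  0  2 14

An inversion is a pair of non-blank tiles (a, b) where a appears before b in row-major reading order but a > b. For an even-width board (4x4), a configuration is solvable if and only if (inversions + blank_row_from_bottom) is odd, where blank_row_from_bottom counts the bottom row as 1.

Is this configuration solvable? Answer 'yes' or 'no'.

Inversions: 66
Blank is in row 3 (0-indexed from top), which is row 1 counting from the bottom (bottom = 1).
66 + 1 = 67, which is odd, so the puzzle is solvable.

Answer: yes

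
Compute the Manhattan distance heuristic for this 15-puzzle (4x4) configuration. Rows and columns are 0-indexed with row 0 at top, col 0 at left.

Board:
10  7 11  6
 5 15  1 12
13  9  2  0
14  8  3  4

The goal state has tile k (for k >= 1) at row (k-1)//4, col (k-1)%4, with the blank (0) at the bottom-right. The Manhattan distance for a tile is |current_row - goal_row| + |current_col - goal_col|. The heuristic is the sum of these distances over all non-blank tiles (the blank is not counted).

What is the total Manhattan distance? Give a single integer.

Answer: 33

Derivation:
Tile 10: at (0,0), goal (2,1), distance |0-2|+|0-1| = 3
Tile 7: at (0,1), goal (1,2), distance |0-1|+|1-2| = 2
Tile 11: at (0,2), goal (2,2), distance |0-2|+|2-2| = 2
Tile 6: at (0,3), goal (1,1), distance |0-1|+|3-1| = 3
Tile 5: at (1,0), goal (1,0), distance |1-1|+|0-0| = 0
Tile 15: at (1,1), goal (3,2), distance |1-3|+|1-2| = 3
Tile 1: at (1,2), goal (0,0), distance |1-0|+|2-0| = 3
Tile 12: at (1,3), goal (2,3), distance |1-2|+|3-3| = 1
Tile 13: at (2,0), goal (3,0), distance |2-3|+|0-0| = 1
Tile 9: at (2,1), goal (2,0), distance |2-2|+|1-0| = 1
Tile 2: at (2,2), goal (0,1), distance |2-0|+|2-1| = 3
Tile 14: at (3,0), goal (3,1), distance |3-3|+|0-1| = 1
Tile 8: at (3,1), goal (1,3), distance |3-1|+|1-3| = 4
Tile 3: at (3,2), goal (0,2), distance |3-0|+|2-2| = 3
Tile 4: at (3,3), goal (0,3), distance |3-0|+|3-3| = 3
Sum: 3 + 2 + 2 + 3 + 0 + 3 + 3 + 1 + 1 + 1 + 3 + 1 + 4 + 3 + 3 = 33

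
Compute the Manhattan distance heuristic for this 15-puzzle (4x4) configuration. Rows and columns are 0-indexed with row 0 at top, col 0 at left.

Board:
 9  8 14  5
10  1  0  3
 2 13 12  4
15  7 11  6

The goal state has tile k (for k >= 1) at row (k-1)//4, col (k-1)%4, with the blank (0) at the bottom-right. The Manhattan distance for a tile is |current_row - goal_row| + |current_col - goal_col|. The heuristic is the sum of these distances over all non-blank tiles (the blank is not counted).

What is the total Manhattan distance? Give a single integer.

Tile 9: at (0,0), goal (2,0), distance |0-2|+|0-0| = 2
Tile 8: at (0,1), goal (1,3), distance |0-1|+|1-3| = 3
Tile 14: at (0,2), goal (3,1), distance |0-3|+|2-1| = 4
Tile 5: at (0,3), goal (1,0), distance |0-1|+|3-0| = 4
Tile 10: at (1,0), goal (2,1), distance |1-2|+|0-1| = 2
Tile 1: at (1,1), goal (0,0), distance |1-0|+|1-0| = 2
Tile 3: at (1,3), goal (0,2), distance |1-0|+|3-2| = 2
Tile 2: at (2,0), goal (0,1), distance |2-0|+|0-1| = 3
Tile 13: at (2,1), goal (3,0), distance |2-3|+|1-0| = 2
Tile 12: at (2,2), goal (2,3), distance |2-2|+|2-3| = 1
Tile 4: at (2,3), goal (0,3), distance |2-0|+|3-3| = 2
Tile 15: at (3,0), goal (3,2), distance |3-3|+|0-2| = 2
Tile 7: at (3,1), goal (1,2), distance |3-1|+|1-2| = 3
Tile 11: at (3,2), goal (2,2), distance |3-2|+|2-2| = 1
Tile 6: at (3,3), goal (1,1), distance |3-1|+|3-1| = 4
Sum: 2 + 3 + 4 + 4 + 2 + 2 + 2 + 3 + 2 + 1 + 2 + 2 + 3 + 1 + 4 = 37

Answer: 37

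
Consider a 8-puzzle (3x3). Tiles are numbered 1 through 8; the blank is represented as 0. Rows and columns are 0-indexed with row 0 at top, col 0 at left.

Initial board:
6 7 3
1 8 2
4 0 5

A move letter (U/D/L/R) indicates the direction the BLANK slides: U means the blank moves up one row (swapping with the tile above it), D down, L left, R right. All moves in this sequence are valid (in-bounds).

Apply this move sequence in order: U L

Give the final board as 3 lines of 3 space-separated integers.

Answer: 6 7 3
0 1 2
4 8 5

Derivation:
After move 1 (U):
6 7 3
1 0 2
4 8 5

After move 2 (L):
6 7 3
0 1 2
4 8 5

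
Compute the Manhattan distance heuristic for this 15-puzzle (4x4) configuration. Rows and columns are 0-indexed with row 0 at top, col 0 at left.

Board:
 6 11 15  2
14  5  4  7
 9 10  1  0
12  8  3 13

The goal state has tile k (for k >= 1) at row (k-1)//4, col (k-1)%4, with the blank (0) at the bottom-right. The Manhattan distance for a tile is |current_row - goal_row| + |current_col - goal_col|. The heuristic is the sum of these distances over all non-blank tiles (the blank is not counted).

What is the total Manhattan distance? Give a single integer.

Tile 6: at (0,0), goal (1,1), distance |0-1|+|0-1| = 2
Tile 11: at (0,1), goal (2,2), distance |0-2|+|1-2| = 3
Tile 15: at (0,2), goal (3,2), distance |0-3|+|2-2| = 3
Tile 2: at (0,3), goal (0,1), distance |0-0|+|3-1| = 2
Tile 14: at (1,0), goal (3,1), distance |1-3|+|0-1| = 3
Tile 5: at (1,1), goal (1,0), distance |1-1|+|1-0| = 1
Tile 4: at (1,2), goal (0,3), distance |1-0|+|2-3| = 2
Tile 7: at (1,3), goal (1,2), distance |1-1|+|3-2| = 1
Tile 9: at (2,0), goal (2,0), distance |2-2|+|0-0| = 0
Tile 10: at (2,1), goal (2,1), distance |2-2|+|1-1| = 0
Tile 1: at (2,2), goal (0,0), distance |2-0|+|2-0| = 4
Tile 12: at (3,0), goal (2,3), distance |3-2|+|0-3| = 4
Tile 8: at (3,1), goal (1,3), distance |3-1|+|1-3| = 4
Tile 3: at (3,2), goal (0,2), distance |3-0|+|2-2| = 3
Tile 13: at (3,3), goal (3,0), distance |3-3|+|3-0| = 3
Sum: 2 + 3 + 3 + 2 + 3 + 1 + 2 + 1 + 0 + 0 + 4 + 4 + 4 + 3 + 3 = 35

Answer: 35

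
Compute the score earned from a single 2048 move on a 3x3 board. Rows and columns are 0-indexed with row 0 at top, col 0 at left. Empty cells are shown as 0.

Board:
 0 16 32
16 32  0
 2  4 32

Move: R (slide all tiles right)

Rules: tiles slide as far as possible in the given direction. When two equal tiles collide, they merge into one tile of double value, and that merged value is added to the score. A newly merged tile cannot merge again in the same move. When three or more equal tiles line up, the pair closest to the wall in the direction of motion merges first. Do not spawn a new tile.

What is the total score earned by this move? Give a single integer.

Slide right:
row 0: [0, 16, 32] -> [0, 16, 32]  score +0 (running 0)
row 1: [16, 32, 0] -> [0, 16, 32]  score +0 (running 0)
row 2: [2, 4, 32] -> [2, 4, 32]  score +0 (running 0)
Board after move:
 0 16 32
 0 16 32
 2  4 32

Answer: 0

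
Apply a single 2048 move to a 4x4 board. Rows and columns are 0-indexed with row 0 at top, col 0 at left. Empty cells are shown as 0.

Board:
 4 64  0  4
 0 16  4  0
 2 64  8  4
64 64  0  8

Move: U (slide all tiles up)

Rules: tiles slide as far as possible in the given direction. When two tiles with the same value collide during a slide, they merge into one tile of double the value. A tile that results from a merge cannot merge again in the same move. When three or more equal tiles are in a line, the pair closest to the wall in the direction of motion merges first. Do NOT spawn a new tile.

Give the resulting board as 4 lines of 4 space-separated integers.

Slide up:
col 0: [4, 0, 2, 64] -> [4, 2, 64, 0]
col 1: [64, 16, 64, 64] -> [64, 16, 128, 0]
col 2: [0, 4, 8, 0] -> [4, 8, 0, 0]
col 3: [4, 0, 4, 8] -> [8, 8, 0, 0]

Answer:   4  64   4   8
  2  16   8   8
 64 128   0   0
  0   0   0   0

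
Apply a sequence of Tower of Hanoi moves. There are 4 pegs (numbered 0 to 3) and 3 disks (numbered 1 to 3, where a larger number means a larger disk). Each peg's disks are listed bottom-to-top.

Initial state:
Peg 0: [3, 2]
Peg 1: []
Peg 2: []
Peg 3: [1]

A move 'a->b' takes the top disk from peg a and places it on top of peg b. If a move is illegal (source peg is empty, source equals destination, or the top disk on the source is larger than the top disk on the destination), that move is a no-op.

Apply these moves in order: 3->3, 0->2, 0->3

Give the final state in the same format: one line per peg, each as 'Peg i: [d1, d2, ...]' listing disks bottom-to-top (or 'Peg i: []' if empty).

After move 1 (3->3):
Peg 0: [3, 2]
Peg 1: []
Peg 2: []
Peg 3: [1]

After move 2 (0->2):
Peg 0: [3]
Peg 1: []
Peg 2: [2]
Peg 3: [1]

After move 3 (0->3):
Peg 0: [3]
Peg 1: []
Peg 2: [2]
Peg 3: [1]

Answer: Peg 0: [3]
Peg 1: []
Peg 2: [2]
Peg 3: [1]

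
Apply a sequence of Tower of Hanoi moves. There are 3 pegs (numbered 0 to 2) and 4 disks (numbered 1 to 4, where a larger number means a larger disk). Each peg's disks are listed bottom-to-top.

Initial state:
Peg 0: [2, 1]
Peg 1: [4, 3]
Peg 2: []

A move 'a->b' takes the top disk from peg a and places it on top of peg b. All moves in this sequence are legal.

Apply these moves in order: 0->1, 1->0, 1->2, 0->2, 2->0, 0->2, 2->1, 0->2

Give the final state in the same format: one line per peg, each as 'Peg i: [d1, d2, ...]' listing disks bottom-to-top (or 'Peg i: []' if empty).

Answer: Peg 0: []
Peg 1: [4, 1]
Peg 2: [3, 2]

Derivation:
After move 1 (0->1):
Peg 0: [2]
Peg 1: [4, 3, 1]
Peg 2: []

After move 2 (1->0):
Peg 0: [2, 1]
Peg 1: [4, 3]
Peg 2: []

After move 3 (1->2):
Peg 0: [2, 1]
Peg 1: [4]
Peg 2: [3]

After move 4 (0->2):
Peg 0: [2]
Peg 1: [4]
Peg 2: [3, 1]

After move 5 (2->0):
Peg 0: [2, 1]
Peg 1: [4]
Peg 2: [3]

After move 6 (0->2):
Peg 0: [2]
Peg 1: [4]
Peg 2: [3, 1]

After move 7 (2->1):
Peg 0: [2]
Peg 1: [4, 1]
Peg 2: [3]

After move 8 (0->2):
Peg 0: []
Peg 1: [4, 1]
Peg 2: [3, 2]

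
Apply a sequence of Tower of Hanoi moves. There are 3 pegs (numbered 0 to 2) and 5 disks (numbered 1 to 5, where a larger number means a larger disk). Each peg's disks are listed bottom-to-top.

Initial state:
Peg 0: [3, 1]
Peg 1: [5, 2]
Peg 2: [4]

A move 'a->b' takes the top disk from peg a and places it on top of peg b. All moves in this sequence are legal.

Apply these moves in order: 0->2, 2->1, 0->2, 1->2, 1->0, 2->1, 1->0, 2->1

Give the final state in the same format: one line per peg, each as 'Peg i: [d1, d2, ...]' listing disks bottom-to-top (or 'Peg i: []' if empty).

After move 1 (0->2):
Peg 0: [3]
Peg 1: [5, 2]
Peg 2: [4, 1]

After move 2 (2->1):
Peg 0: [3]
Peg 1: [5, 2, 1]
Peg 2: [4]

After move 3 (0->2):
Peg 0: []
Peg 1: [5, 2, 1]
Peg 2: [4, 3]

After move 4 (1->2):
Peg 0: []
Peg 1: [5, 2]
Peg 2: [4, 3, 1]

After move 5 (1->0):
Peg 0: [2]
Peg 1: [5]
Peg 2: [4, 3, 1]

After move 6 (2->1):
Peg 0: [2]
Peg 1: [5, 1]
Peg 2: [4, 3]

After move 7 (1->0):
Peg 0: [2, 1]
Peg 1: [5]
Peg 2: [4, 3]

After move 8 (2->1):
Peg 0: [2, 1]
Peg 1: [5, 3]
Peg 2: [4]

Answer: Peg 0: [2, 1]
Peg 1: [5, 3]
Peg 2: [4]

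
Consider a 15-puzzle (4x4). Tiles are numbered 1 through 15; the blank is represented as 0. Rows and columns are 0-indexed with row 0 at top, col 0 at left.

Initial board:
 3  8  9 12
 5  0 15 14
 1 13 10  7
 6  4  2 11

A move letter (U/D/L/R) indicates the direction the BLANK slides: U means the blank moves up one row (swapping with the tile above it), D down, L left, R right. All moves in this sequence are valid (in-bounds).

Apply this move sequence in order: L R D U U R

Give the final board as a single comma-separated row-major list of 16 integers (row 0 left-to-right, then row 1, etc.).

After move 1 (L):
 3  8  9 12
 0  5 15 14
 1 13 10  7
 6  4  2 11

After move 2 (R):
 3  8  9 12
 5  0 15 14
 1 13 10  7
 6  4  2 11

After move 3 (D):
 3  8  9 12
 5 13 15 14
 1  0 10  7
 6  4  2 11

After move 4 (U):
 3  8  9 12
 5  0 15 14
 1 13 10  7
 6  4  2 11

After move 5 (U):
 3  0  9 12
 5  8 15 14
 1 13 10  7
 6  4  2 11

After move 6 (R):
 3  9  0 12
 5  8 15 14
 1 13 10  7
 6  4  2 11

Answer: 3, 9, 0, 12, 5, 8, 15, 14, 1, 13, 10, 7, 6, 4, 2, 11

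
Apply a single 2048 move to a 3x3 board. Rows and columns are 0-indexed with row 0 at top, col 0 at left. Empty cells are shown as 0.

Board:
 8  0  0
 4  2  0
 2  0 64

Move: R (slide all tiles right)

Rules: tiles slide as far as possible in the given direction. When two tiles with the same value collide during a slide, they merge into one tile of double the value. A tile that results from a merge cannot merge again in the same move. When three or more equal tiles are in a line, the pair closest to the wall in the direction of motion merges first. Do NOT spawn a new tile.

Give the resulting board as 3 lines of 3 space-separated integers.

Answer:  0  0  8
 0  4  2
 0  2 64

Derivation:
Slide right:
row 0: [8, 0, 0] -> [0, 0, 8]
row 1: [4, 2, 0] -> [0, 4, 2]
row 2: [2, 0, 64] -> [0, 2, 64]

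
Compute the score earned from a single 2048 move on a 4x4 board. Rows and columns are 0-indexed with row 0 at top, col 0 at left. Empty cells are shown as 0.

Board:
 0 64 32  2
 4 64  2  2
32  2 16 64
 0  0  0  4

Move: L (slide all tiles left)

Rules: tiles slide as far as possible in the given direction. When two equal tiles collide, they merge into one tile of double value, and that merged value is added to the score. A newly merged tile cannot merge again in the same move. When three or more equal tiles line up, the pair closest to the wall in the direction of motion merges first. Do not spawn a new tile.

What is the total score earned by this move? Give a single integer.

Slide left:
row 0: [0, 64, 32, 2] -> [64, 32, 2, 0]  score +0 (running 0)
row 1: [4, 64, 2, 2] -> [4, 64, 4, 0]  score +4 (running 4)
row 2: [32, 2, 16, 64] -> [32, 2, 16, 64]  score +0 (running 4)
row 3: [0, 0, 0, 4] -> [4, 0, 0, 0]  score +0 (running 4)
Board after move:
64 32  2  0
 4 64  4  0
32  2 16 64
 4  0  0  0

Answer: 4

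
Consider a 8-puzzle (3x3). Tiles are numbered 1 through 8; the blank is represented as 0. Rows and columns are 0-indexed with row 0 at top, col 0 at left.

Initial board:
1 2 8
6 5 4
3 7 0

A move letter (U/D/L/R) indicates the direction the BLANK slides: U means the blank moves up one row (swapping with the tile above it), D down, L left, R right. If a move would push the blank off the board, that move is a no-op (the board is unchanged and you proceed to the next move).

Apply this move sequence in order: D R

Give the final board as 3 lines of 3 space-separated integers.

After move 1 (D):
1 2 8
6 5 4
3 7 0

After move 2 (R):
1 2 8
6 5 4
3 7 0

Answer: 1 2 8
6 5 4
3 7 0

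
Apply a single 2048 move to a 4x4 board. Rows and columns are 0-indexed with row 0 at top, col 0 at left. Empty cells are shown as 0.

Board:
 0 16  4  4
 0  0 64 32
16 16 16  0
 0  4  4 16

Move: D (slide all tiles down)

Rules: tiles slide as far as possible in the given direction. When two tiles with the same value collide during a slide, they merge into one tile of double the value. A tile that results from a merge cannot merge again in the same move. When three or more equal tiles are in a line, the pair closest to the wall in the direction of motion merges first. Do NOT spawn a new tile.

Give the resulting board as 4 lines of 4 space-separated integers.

Slide down:
col 0: [0, 0, 16, 0] -> [0, 0, 0, 16]
col 1: [16, 0, 16, 4] -> [0, 0, 32, 4]
col 2: [4, 64, 16, 4] -> [4, 64, 16, 4]
col 3: [4, 32, 0, 16] -> [0, 4, 32, 16]

Answer:  0  0  4  0
 0  0 64  4
 0 32 16 32
16  4  4 16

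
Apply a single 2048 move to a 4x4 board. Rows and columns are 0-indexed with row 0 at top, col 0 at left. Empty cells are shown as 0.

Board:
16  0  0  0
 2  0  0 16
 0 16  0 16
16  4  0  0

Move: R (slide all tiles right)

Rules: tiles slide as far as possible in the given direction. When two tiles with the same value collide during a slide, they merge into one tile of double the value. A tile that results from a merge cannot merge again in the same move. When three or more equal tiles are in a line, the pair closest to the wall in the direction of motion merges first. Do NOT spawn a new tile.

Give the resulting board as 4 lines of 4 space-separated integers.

Slide right:
row 0: [16, 0, 0, 0] -> [0, 0, 0, 16]
row 1: [2, 0, 0, 16] -> [0, 0, 2, 16]
row 2: [0, 16, 0, 16] -> [0, 0, 0, 32]
row 3: [16, 4, 0, 0] -> [0, 0, 16, 4]

Answer:  0  0  0 16
 0  0  2 16
 0  0  0 32
 0  0 16  4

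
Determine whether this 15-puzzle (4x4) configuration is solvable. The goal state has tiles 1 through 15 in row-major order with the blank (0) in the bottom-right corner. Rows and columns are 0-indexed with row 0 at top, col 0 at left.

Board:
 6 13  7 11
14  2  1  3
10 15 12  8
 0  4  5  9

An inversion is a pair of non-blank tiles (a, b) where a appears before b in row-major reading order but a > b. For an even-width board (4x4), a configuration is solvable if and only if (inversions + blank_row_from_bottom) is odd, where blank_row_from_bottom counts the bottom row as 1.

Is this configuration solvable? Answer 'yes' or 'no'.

Answer: yes

Derivation:
Inversions: 54
Blank is in row 3 (0-indexed from top), which is row 1 counting from the bottom (bottom = 1).
54 + 1 = 55, which is odd, so the puzzle is solvable.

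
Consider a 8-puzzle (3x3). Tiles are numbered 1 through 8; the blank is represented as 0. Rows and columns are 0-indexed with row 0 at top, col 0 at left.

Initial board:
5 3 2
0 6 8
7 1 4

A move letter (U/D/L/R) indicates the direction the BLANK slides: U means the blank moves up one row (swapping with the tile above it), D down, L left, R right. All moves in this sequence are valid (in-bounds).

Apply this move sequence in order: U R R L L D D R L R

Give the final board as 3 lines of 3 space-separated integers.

Answer: 5 3 2
7 6 8
1 0 4

Derivation:
After move 1 (U):
0 3 2
5 6 8
7 1 4

After move 2 (R):
3 0 2
5 6 8
7 1 4

After move 3 (R):
3 2 0
5 6 8
7 1 4

After move 4 (L):
3 0 2
5 6 8
7 1 4

After move 5 (L):
0 3 2
5 6 8
7 1 4

After move 6 (D):
5 3 2
0 6 8
7 1 4

After move 7 (D):
5 3 2
7 6 8
0 1 4

After move 8 (R):
5 3 2
7 6 8
1 0 4

After move 9 (L):
5 3 2
7 6 8
0 1 4

After move 10 (R):
5 3 2
7 6 8
1 0 4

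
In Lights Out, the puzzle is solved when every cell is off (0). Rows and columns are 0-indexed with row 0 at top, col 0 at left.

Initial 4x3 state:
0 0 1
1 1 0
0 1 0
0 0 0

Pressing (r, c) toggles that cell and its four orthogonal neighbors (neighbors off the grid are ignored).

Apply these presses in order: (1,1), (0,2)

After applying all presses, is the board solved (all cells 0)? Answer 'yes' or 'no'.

Answer: yes

Derivation:
After press 1 at (1,1):
0 1 1
0 0 1
0 0 0
0 0 0

After press 2 at (0,2):
0 0 0
0 0 0
0 0 0
0 0 0

Lights still on: 0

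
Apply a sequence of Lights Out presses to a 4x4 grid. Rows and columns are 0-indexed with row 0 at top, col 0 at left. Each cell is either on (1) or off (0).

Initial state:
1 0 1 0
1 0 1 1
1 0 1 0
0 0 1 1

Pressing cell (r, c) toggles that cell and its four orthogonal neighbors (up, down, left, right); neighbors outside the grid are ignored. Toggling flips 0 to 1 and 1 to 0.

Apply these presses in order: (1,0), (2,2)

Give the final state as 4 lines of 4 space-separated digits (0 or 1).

Answer: 0 0 1 0
0 1 0 1
0 1 0 1
0 0 0 1

Derivation:
After press 1 at (1,0):
0 0 1 0
0 1 1 1
0 0 1 0
0 0 1 1

After press 2 at (2,2):
0 0 1 0
0 1 0 1
0 1 0 1
0 0 0 1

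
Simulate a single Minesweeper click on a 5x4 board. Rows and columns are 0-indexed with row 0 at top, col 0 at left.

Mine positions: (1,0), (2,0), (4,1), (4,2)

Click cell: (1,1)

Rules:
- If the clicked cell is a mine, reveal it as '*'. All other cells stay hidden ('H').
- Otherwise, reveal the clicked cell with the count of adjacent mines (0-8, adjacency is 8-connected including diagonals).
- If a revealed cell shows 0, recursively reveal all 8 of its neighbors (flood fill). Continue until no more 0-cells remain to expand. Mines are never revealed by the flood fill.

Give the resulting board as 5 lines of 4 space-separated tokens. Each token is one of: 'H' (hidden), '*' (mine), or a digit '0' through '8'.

H H H H
H 2 H H
H H H H
H H H H
H H H H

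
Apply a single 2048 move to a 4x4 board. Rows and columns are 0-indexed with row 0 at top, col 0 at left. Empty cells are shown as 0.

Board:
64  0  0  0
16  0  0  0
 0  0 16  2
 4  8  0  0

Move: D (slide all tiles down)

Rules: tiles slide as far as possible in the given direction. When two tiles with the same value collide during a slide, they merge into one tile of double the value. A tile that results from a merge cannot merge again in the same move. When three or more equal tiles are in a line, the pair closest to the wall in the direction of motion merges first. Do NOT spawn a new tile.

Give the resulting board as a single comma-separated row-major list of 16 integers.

Slide down:
col 0: [64, 16, 0, 4] -> [0, 64, 16, 4]
col 1: [0, 0, 0, 8] -> [0, 0, 0, 8]
col 2: [0, 0, 16, 0] -> [0, 0, 0, 16]
col 3: [0, 0, 2, 0] -> [0, 0, 0, 2]

Answer: 0, 0, 0, 0, 64, 0, 0, 0, 16, 0, 0, 0, 4, 8, 16, 2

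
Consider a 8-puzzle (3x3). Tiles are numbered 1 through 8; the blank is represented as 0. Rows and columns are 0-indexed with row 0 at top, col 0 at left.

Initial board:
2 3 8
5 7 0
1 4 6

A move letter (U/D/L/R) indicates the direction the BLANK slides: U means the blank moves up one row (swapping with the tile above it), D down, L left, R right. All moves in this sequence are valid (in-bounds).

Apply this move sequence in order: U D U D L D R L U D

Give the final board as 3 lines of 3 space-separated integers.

After move 1 (U):
2 3 0
5 7 8
1 4 6

After move 2 (D):
2 3 8
5 7 0
1 4 6

After move 3 (U):
2 3 0
5 7 8
1 4 6

After move 4 (D):
2 3 8
5 7 0
1 4 6

After move 5 (L):
2 3 8
5 0 7
1 4 6

After move 6 (D):
2 3 8
5 4 7
1 0 6

After move 7 (R):
2 3 8
5 4 7
1 6 0

After move 8 (L):
2 3 8
5 4 7
1 0 6

After move 9 (U):
2 3 8
5 0 7
1 4 6

After move 10 (D):
2 3 8
5 4 7
1 0 6

Answer: 2 3 8
5 4 7
1 0 6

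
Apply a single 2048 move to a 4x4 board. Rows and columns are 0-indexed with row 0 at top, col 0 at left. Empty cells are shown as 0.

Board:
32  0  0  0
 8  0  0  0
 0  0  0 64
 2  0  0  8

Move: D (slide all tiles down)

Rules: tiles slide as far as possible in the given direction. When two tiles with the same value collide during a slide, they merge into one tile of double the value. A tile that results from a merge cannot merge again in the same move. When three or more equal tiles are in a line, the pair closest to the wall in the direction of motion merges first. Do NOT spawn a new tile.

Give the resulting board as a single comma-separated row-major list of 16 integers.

Slide down:
col 0: [32, 8, 0, 2] -> [0, 32, 8, 2]
col 1: [0, 0, 0, 0] -> [0, 0, 0, 0]
col 2: [0, 0, 0, 0] -> [0, 0, 0, 0]
col 3: [0, 0, 64, 8] -> [0, 0, 64, 8]

Answer: 0, 0, 0, 0, 32, 0, 0, 0, 8, 0, 0, 64, 2, 0, 0, 8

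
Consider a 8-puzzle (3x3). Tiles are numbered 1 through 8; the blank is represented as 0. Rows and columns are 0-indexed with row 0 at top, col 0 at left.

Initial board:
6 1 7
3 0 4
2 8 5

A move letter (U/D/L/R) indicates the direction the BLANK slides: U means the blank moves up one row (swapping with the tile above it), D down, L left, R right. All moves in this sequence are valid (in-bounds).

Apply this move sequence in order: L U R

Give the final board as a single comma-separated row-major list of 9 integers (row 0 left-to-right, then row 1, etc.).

After move 1 (L):
6 1 7
0 3 4
2 8 5

After move 2 (U):
0 1 7
6 3 4
2 8 5

After move 3 (R):
1 0 7
6 3 4
2 8 5

Answer: 1, 0, 7, 6, 3, 4, 2, 8, 5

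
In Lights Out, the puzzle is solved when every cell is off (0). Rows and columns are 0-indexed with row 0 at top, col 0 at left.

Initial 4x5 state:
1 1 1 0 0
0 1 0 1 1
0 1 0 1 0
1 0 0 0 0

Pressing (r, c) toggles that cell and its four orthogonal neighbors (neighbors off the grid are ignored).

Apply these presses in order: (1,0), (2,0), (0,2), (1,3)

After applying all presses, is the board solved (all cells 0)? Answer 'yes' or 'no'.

Answer: yes

Derivation:
After press 1 at (1,0):
0 1 1 0 0
1 0 0 1 1
1 1 0 1 0
1 0 0 0 0

After press 2 at (2,0):
0 1 1 0 0
0 0 0 1 1
0 0 0 1 0
0 0 0 0 0

After press 3 at (0,2):
0 0 0 1 0
0 0 1 1 1
0 0 0 1 0
0 0 0 0 0

After press 4 at (1,3):
0 0 0 0 0
0 0 0 0 0
0 0 0 0 0
0 0 0 0 0

Lights still on: 0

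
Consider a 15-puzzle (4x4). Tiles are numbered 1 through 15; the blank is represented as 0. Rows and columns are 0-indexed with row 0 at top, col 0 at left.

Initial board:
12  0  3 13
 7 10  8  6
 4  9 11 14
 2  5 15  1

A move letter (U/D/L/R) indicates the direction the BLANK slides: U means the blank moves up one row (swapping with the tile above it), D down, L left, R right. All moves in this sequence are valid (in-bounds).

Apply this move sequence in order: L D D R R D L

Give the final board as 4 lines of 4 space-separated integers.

Answer:  7 12  3 13
 4 10  8  6
 9 11 15 14
 2  0  5  1

Derivation:
After move 1 (L):
 0 12  3 13
 7 10  8  6
 4  9 11 14
 2  5 15  1

After move 2 (D):
 7 12  3 13
 0 10  8  6
 4  9 11 14
 2  5 15  1

After move 3 (D):
 7 12  3 13
 4 10  8  6
 0  9 11 14
 2  5 15  1

After move 4 (R):
 7 12  3 13
 4 10  8  6
 9  0 11 14
 2  5 15  1

After move 5 (R):
 7 12  3 13
 4 10  8  6
 9 11  0 14
 2  5 15  1

After move 6 (D):
 7 12  3 13
 4 10  8  6
 9 11 15 14
 2  5  0  1

After move 7 (L):
 7 12  3 13
 4 10  8  6
 9 11 15 14
 2  0  5  1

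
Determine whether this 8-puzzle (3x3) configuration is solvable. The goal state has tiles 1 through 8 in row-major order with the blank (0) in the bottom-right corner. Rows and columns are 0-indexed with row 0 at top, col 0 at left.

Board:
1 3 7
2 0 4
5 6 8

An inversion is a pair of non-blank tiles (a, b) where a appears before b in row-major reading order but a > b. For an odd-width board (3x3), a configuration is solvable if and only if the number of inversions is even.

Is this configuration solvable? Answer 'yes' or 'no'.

Inversions (pairs i<j in row-major order where tile[i] > tile[j] > 0): 5
5 is odd, so the puzzle is not solvable.

Answer: no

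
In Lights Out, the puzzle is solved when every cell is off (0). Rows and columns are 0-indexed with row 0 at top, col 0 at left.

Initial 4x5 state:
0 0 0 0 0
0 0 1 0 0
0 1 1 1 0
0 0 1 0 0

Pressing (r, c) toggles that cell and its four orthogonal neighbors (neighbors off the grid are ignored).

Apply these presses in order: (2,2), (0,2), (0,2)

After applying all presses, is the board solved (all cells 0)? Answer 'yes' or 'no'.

Answer: yes

Derivation:
After press 1 at (2,2):
0 0 0 0 0
0 0 0 0 0
0 0 0 0 0
0 0 0 0 0

After press 2 at (0,2):
0 1 1 1 0
0 0 1 0 0
0 0 0 0 0
0 0 0 0 0

After press 3 at (0,2):
0 0 0 0 0
0 0 0 0 0
0 0 0 0 0
0 0 0 0 0

Lights still on: 0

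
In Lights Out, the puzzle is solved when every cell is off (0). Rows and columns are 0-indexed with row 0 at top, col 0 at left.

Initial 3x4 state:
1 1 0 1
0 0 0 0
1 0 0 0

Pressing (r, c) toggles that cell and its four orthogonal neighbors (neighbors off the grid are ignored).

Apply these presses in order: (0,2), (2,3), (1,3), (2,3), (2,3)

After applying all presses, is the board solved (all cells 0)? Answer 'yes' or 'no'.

After press 1 at (0,2):
1 0 1 0
0 0 1 0
1 0 0 0

After press 2 at (2,3):
1 0 1 0
0 0 1 1
1 0 1 1

After press 3 at (1,3):
1 0 1 1
0 0 0 0
1 0 1 0

After press 4 at (2,3):
1 0 1 1
0 0 0 1
1 0 0 1

After press 5 at (2,3):
1 0 1 1
0 0 0 0
1 0 1 0

Lights still on: 5

Answer: no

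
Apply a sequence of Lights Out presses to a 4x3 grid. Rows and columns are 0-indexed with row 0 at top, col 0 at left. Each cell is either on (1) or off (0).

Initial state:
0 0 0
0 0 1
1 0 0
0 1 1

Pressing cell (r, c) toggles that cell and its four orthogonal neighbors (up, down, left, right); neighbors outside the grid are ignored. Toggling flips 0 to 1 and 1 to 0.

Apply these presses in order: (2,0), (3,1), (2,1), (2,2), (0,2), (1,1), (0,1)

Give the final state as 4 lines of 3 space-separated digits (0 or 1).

Answer: 1 1 0
0 1 0
1 1 0
0 1 1

Derivation:
After press 1 at (2,0):
0 0 0
1 0 1
0 1 0
1 1 1

After press 2 at (3,1):
0 0 0
1 0 1
0 0 0
0 0 0

After press 3 at (2,1):
0 0 0
1 1 1
1 1 1
0 1 0

After press 4 at (2,2):
0 0 0
1 1 0
1 0 0
0 1 1

After press 5 at (0,2):
0 1 1
1 1 1
1 0 0
0 1 1

After press 6 at (1,1):
0 0 1
0 0 0
1 1 0
0 1 1

After press 7 at (0,1):
1 1 0
0 1 0
1 1 0
0 1 1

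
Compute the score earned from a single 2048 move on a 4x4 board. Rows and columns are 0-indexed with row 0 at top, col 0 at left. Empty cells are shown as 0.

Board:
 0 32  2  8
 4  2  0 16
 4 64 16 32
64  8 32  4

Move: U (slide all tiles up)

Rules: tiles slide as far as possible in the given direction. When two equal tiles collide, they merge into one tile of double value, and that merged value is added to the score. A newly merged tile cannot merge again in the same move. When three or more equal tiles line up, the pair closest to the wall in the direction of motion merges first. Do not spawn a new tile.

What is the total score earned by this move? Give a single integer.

Answer: 8

Derivation:
Slide up:
col 0: [0, 4, 4, 64] -> [8, 64, 0, 0]  score +8 (running 8)
col 1: [32, 2, 64, 8] -> [32, 2, 64, 8]  score +0 (running 8)
col 2: [2, 0, 16, 32] -> [2, 16, 32, 0]  score +0 (running 8)
col 3: [8, 16, 32, 4] -> [8, 16, 32, 4]  score +0 (running 8)
Board after move:
 8 32  2  8
64  2 16 16
 0 64 32 32
 0  8  0  4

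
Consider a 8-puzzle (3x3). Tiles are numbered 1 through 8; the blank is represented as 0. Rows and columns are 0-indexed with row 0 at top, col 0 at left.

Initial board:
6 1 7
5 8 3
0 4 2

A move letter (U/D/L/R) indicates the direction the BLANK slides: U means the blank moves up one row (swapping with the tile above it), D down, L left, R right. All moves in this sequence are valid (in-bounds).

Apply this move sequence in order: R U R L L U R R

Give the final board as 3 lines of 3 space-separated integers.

After move 1 (R):
6 1 7
5 8 3
4 0 2

After move 2 (U):
6 1 7
5 0 3
4 8 2

After move 3 (R):
6 1 7
5 3 0
4 8 2

After move 4 (L):
6 1 7
5 0 3
4 8 2

After move 5 (L):
6 1 7
0 5 3
4 8 2

After move 6 (U):
0 1 7
6 5 3
4 8 2

After move 7 (R):
1 0 7
6 5 3
4 8 2

After move 8 (R):
1 7 0
6 5 3
4 8 2

Answer: 1 7 0
6 5 3
4 8 2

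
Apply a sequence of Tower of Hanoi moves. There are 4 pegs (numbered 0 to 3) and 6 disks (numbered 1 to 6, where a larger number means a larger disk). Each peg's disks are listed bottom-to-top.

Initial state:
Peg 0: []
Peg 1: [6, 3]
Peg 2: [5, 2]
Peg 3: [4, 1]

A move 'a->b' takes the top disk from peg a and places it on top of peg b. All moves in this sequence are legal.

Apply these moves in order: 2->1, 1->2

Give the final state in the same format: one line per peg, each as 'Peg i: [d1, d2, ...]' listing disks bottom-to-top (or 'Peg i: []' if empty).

Answer: Peg 0: []
Peg 1: [6, 3]
Peg 2: [5, 2]
Peg 3: [4, 1]

Derivation:
After move 1 (2->1):
Peg 0: []
Peg 1: [6, 3, 2]
Peg 2: [5]
Peg 3: [4, 1]

After move 2 (1->2):
Peg 0: []
Peg 1: [6, 3]
Peg 2: [5, 2]
Peg 3: [4, 1]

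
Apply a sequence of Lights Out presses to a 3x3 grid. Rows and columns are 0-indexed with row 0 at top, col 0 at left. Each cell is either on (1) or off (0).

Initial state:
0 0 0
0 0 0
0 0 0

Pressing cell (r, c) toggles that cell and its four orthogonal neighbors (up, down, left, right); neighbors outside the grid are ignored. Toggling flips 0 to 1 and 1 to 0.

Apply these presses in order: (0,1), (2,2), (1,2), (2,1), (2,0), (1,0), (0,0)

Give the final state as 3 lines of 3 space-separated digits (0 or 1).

After press 1 at (0,1):
1 1 1
0 1 0
0 0 0

After press 2 at (2,2):
1 1 1
0 1 1
0 1 1

After press 3 at (1,2):
1 1 0
0 0 0
0 1 0

After press 4 at (2,1):
1 1 0
0 1 0
1 0 1

After press 5 at (2,0):
1 1 0
1 1 0
0 1 1

After press 6 at (1,0):
0 1 0
0 0 0
1 1 1

After press 7 at (0,0):
1 0 0
1 0 0
1 1 1

Answer: 1 0 0
1 0 0
1 1 1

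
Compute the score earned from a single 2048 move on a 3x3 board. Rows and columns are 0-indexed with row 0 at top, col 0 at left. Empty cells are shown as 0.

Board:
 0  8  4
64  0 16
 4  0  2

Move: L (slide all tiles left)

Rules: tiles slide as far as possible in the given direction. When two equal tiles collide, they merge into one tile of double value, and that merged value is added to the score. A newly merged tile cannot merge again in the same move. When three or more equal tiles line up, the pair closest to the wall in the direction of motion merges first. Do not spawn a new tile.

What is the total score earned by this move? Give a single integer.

Answer: 0

Derivation:
Slide left:
row 0: [0, 8, 4] -> [8, 4, 0]  score +0 (running 0)
row 1: [64, 0, 16] -> [64, 16, 0]  score +0 (running 0)
row 2: [4, 0, 2] -> [4, 2, 0]  score +0 (running 0)
Board after move:
 8  4  0
64 16  0
 4  2  0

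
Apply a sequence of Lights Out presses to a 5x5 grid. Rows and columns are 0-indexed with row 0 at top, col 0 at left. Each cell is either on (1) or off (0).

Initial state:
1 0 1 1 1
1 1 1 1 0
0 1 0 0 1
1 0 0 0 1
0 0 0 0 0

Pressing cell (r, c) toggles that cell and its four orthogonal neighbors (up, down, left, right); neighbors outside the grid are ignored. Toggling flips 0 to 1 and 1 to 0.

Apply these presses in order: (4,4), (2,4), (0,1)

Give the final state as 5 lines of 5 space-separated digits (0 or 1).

Answer: 0 1 0 1 1
1 0 1 1 1
0 1 0 1 0
1 0 0 0 1
0 0 0 1 1

Derivation:
After press 1 at (4,4):
1 0 1 1 1
1 1 1 1 0
0 1 0 0 1
1 0 0 0 0
0 0 0 1 1

After press 2 at (2,4):
1 0 1 1 1
1 1 1 1 1
0 1 0 1 0
1 0 0 0 1
0 0 0 1 1

After press 3 at (0,1):
0 1 0 1 1
1 0 1 1 1
0 1 0 1 0
1 0 0 0 1
0 0 0 1 1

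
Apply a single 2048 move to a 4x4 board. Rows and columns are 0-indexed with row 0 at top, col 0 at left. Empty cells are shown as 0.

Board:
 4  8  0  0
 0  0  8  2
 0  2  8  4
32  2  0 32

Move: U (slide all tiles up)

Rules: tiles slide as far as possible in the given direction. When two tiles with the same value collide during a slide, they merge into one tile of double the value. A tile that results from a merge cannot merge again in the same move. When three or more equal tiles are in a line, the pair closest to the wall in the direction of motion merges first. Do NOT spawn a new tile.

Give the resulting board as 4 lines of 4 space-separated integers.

Answer:  4  8 16  2
32  4  0  4
 0  0  0 32
 0  0  0  0

Derivation:
Slide up:
col 0: [4, 0, 0, 32] -> [4, 32, 0, 0]
col 1: [8, 0, 2, 2] -> [8, 4, 0, 0]
col 2: [0, 8, 8, 0] -> [16, 0, 0, 0]
col 3: [0, 2, 4, 32] -> [2, 4, 32, 0]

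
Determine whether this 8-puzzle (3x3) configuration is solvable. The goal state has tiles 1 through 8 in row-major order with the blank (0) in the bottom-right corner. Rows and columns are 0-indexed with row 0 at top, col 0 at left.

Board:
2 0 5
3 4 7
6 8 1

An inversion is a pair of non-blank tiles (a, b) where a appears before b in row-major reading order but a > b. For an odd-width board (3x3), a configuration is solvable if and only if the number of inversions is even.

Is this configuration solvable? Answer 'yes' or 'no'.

Answer: yes

Derivation:
Inversions (pairs i<j in row-major order where tile[i] > tile[j] > 0): 10
10 is even, so the puzzle is solvable.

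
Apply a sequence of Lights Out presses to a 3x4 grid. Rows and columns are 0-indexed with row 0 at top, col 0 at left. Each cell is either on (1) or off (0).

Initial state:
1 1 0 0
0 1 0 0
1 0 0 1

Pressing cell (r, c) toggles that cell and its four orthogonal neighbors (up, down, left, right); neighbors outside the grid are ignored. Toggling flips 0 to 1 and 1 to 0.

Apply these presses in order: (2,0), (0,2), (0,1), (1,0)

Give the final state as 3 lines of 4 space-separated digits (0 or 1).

After press 1 at (2,0):
1 1 0 0
1 1 0 0
0 1 0 1

After press 2 at (0,2):
1 0 1 1
1 1 1 0
0 1 0 1

After press 3 at (0,1):
0 1 0 1
1 0 1 0
0 1 0 1

After press 4 at (1,0):
1 1 0 1
0 1 1 0
1 1 0 1

Answer: 1 1 0 1
0 1 1 0
1 1 0 1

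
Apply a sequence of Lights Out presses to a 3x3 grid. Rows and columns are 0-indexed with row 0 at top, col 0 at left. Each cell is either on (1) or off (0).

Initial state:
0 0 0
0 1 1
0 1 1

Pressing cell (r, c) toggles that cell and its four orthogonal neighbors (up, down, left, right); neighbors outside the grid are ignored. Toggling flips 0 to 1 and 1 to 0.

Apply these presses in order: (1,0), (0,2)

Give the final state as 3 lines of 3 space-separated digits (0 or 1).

After press 1 at (1,0):
1 0 0
1 0 1
1 1 1

After press 2 at (0,2):
1 1 1
1 0 0
1 1 1

Answer: 1 1 1
1 0 0
1 1 1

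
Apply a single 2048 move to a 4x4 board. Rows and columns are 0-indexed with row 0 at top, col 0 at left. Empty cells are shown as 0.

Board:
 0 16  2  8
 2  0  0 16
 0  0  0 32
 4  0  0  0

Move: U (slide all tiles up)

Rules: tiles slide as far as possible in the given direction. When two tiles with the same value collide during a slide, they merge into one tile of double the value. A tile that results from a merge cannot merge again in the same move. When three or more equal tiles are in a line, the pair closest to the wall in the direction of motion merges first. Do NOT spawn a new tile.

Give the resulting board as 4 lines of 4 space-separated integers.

Slide up:
col 0: [0, 2, 0, 4] -> [2, 4, 0, 0]
col 1: [16, 0, 0, 0] -> [16, 0, 0, 0]
col 2: [2, 0, 0, 0] -> [2, 0, 0, 0]
col 3: [8, 16, 32, 0] -> [8, 16, 32, 0]

Answer:  2 16  2  8
 4  0  0 16
 0  0  0 32
 0  0  0  0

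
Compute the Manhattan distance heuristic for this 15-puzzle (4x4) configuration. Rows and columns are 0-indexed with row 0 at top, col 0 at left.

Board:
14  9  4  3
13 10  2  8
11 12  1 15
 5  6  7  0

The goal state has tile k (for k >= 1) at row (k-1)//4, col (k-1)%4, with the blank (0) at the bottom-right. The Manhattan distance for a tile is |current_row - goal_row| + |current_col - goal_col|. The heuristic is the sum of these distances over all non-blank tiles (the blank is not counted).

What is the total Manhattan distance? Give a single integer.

Answer: 30

Derivation:
Tile 14: at (0,0), goal (3,1), distance |0-3|+|0-1| = 4
Tile 9: at (0,1), goal (2,0), distance |0-2|+|1-0| = 3
Tile 4: at (0,2), goal (0,3), distance |0-0|+|2-3| = 1
Tile 3: at (0,3), goal (0,2), distance |0-0|+|3-2| = 1
Tile 13: at (1,0), goal (3,0), distance |1-3|+|0-0| = 2
Tile 10: at (1,1), goal (2,1), distance |1-2|+|1-1| = 1
Tile 2: at (1,2), goal (0,1), distance |1-0|+|2-1| = 2
Tile 8: at (1,3), goal (1,3), distance |1-1|+|3-3| = 0
Tile 11: at (2,0), goal (2,2), distance |2-2|+|0-2| = 2
Tile 12: at (2,1), goal (2,3), distance |2-2|+|1-3| = 2
Tile 1: at (2,2), goal (0,0), distance |2-0|+|2-0| = 4
Tile 15: at (2,3), goal (3,2), distance |2-3|+|3-2| = 2
Tile 5: at (3,0), goal (1,0), distance |3-1|+|0-0| = 2
Tile 6: at (3,1), goal (1,1), distance |3-1|+|1-1| = 2
Tile 7: at (3,2), goal (1,2), distance |3-1|+|2-2| = 2
Sum: 4 + 3 + 1 + 1 + 2 + 1 + 2 + 0 + 2 + 2 + 4 + 2 + 2 + 2 + 2 = 30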